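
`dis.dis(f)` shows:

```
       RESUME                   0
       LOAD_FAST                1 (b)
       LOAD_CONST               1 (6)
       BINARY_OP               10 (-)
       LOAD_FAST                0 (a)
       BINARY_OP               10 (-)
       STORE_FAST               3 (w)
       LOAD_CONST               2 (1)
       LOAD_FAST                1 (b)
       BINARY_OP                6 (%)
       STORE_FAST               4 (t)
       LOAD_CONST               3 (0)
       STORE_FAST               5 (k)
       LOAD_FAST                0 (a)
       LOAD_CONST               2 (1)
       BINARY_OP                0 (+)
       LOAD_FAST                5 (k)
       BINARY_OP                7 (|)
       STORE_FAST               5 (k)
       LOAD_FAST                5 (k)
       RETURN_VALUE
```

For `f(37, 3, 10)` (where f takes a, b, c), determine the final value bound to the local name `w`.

-40

LOAD_FAST b → push 3. Stack: [3]
LOAD_CONST → push 6. Stack: [3, 6]
BINARY_OP - → 3 - 6 = -3. Stack: [-3]
LOAD_FAST a → push 37. Stack: [-3, 37]
BINARY_OP - → -3 - 37 = -40. Stack: [-40]
STORE_FAST w → w=-40. Stack: []
LOAD_CONST → push 1. Stack: [1]
LOAD_FAST b → push 3. Stack: [1, 3]
BINARY_OP % → 1 % 3 = 1. Stack: [1]
STORE_FAST t → t=1. Stack: []
LOAD_CONST → push 0. Stack: [0]
STORE_FAST k → k=0. Stack: []
LOAD_FAST a → push 37. Stack: [37]
LOAD_CONST → push 1. Stack: [37, 1]
BINARY_OP + → 37 + 1 = 38. Stack: [38]
LOAD_FAST k → push 0. Stack: [38, 0]
BINARY_OP | → 38 | 0 = 38. Stack: [38]
STORE_FAST k → k=38. Stack: []
LOAD_FAST k → push 38. Stack: [38]
RETURN_VALUE → return 38.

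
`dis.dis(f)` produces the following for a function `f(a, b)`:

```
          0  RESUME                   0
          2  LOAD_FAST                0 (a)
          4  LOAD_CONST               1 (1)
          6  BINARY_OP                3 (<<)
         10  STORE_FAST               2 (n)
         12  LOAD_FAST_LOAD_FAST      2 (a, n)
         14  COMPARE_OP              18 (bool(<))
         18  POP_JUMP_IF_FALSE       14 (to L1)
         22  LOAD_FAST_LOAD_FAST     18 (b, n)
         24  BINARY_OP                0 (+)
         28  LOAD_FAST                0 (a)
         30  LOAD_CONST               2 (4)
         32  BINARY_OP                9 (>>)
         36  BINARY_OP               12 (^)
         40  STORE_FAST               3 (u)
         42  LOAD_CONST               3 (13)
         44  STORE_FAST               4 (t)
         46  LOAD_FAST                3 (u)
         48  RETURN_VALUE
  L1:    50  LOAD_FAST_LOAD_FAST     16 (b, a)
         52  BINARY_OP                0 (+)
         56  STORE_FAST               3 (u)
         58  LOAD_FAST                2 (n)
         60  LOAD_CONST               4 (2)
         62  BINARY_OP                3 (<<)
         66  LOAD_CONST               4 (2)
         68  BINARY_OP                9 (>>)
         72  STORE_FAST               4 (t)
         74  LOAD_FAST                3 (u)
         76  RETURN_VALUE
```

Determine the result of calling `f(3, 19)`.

25

LOAD_FAST a → push 3. Stack: [3]
LOAD_CONST → push 1. Stack: [3, 1]
BINARY_OP << → 3 << 1 = 6. Stack: [6]
STORE_FAST n → n=6. Stack: []
LOAD_FAST_LOAD_FAST a,n → push 3,6. Stack: [3, 6]
COMPARE_OP bool(<) → 3 vs 6 = True. Stack: [True]
POP_JUMP_IF_FALSE → pop True; no jump. Stack: []
LOAD_FAST_LOAD_FAST b,n → push 19,6. Stack: [19, 6]
BINARY_OP + → 19 + 6 = 25. Stack: [25]
LOAD_FAST a → push 3. Stack: [25, 3]
LOAD_CONST → push 4. Stack: [25, 3, 4]
BINARY_OP >> → 3 >> 4 = 0. Stack: [25, 0]
BINARY_OP ^ → 25 ^ 0 = 25. Stack: [25]
STORE_FAST u → u=25. Stack: []
LOAD_CONST → push 13. Stack: [13]
STORE_FAST t → t=13. Stack: []
LOAD_FAST u → push 25. Stack: [25]
RETURN_VALUE → return 25.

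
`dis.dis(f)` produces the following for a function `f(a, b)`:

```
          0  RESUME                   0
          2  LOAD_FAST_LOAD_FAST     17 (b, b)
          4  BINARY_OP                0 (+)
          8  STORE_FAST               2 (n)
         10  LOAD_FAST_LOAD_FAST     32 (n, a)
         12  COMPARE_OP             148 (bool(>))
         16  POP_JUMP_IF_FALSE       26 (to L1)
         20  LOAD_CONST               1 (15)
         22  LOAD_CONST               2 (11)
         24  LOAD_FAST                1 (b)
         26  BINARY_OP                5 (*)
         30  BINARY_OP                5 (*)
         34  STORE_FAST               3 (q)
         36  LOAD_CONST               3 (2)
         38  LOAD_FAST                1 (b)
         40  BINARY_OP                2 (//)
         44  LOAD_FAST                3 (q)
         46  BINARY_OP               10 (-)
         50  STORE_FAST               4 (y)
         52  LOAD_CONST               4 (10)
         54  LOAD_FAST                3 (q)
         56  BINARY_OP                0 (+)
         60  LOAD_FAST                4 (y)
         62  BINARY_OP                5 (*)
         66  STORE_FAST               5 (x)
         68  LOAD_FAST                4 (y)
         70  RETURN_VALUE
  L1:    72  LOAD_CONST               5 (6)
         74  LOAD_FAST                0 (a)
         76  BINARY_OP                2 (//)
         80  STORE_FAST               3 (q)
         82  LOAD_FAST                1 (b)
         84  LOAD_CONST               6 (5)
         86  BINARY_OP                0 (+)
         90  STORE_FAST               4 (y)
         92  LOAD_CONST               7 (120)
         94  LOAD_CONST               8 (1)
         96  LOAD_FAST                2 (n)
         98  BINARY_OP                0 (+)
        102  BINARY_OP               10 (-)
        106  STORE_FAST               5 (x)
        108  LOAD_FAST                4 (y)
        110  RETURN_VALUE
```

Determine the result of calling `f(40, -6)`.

LOAD_FAST_LOAD_FAST b,b → push -6,-6. Stack: [-6, -6]
BINARY_OP + → -6 + -6 = -12. Stack: [-12]
STORE_FAST n → n=-12. Stack: []
LOAD_FAST_LOAD_FAST n,a → push -12,40. Stack: [-12, 40]
COMPARE_OP bool(>) → -12 vs 40 = False. Stack: [False]
POP_JUMP_IF_FALSE → pop False; jump. Stack: []
LOAD_CONST → push 6. Stack: [6]
LOAD_FAST a → push 40. Stack: [6, 40]
BINARY_OP // → 6 // 40 = 0. Stack: [0]
STORE_FAST q → q=0. Stack: []
LOAD_FAST b → push -6. Stack: [-6]
LOAD_CONST → push 5. Stack: [-6, 5]
BINARY_OP + → -6 + 5 = -1. Stack: [-1]
STORE_FAST y → y=-1. Stack: []
LOAD_CONST → push 120. Stack: [120]
LOAD_CONST → push 1. Stack: [120, 1]
LOAD_FAST n → push -12. Stack: [120, 1, -12]
BINARY_OP + → 1 + -12 = -11. Stack: [120, -11]
BINARY_OP - → 120 - -11 = 131. Stack: [131]
STORE_FAST x → x=131. Stack: []
LOAD_FAST y → push -1. Stack: [-1]
RETURN_VALUE → return -1.

-1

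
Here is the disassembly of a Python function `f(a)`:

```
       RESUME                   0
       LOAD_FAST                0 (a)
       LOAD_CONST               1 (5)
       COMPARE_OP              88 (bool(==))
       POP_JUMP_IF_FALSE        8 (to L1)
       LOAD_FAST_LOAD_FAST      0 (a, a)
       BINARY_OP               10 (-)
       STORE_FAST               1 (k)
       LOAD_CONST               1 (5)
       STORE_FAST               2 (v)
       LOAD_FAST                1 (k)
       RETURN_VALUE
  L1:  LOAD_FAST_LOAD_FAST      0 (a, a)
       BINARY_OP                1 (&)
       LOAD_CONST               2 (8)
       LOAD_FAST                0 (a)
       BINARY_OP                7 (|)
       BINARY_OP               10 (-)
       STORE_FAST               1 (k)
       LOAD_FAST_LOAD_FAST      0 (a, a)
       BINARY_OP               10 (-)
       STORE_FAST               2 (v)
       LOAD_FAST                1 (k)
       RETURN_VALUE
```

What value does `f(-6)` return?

0

LOAD_FAST a → push -6. Stack: [-6]
LOAD_CONST → push 5. Stack: [-6, 5]
COMPARE_OP bool(==) → -6 vs 5 = False. Stack: [False]
POP_JUMP_IF_FALSE → pop False; jump. Stack: []
LOAD_FAST_LOAD_FAST a,a → push -6,-6. Stack: [-6, -6]
BINARY_OP & → -6 & -6 = -6. Stack: [-6]
LOAD_CONST → push 8. Stack: [-6, 8]
LOAD_FAST a → push -6. Stack: [-6, 8, -6]
BINARY_OP | → 8 | -6 = -6. Stack: [-6, -6]
BINARY_OP - → -6 - -6 = 0. Stack: [0]
STORE_FAST k → k=0. Stack: []
LOAD_FAST_LOAD_FAST a,a → push -6,-6. Stack: [-6, -6]
BINARY_OP - → -6 - -6 = 0. Stack: [0]
STORE_FAST v → v=0. Stack: []
LOAD_FAST k → push 0. Stack: [0]
RETURN_VALUE → return 0.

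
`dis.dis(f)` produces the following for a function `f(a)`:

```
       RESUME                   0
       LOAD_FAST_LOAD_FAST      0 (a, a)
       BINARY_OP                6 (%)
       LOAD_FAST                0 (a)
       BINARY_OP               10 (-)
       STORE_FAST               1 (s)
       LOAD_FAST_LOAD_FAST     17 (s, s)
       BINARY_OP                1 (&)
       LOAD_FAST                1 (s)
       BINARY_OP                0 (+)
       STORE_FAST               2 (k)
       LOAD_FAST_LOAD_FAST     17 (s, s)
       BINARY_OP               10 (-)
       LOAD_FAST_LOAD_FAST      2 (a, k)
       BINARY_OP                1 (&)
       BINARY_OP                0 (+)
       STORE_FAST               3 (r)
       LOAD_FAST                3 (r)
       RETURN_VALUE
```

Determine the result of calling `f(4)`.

0

LOAD_FAST_LOAD_FAST a,a → push 4,4. Stack: [4, 4]
BINARY_OP % → 4 % 4 = 0. Stack: [0]
LOAD_FAST a → push 4. Stack: [0, 4]
BINARY_OP - → 0 - 4 = -4. Stack: [-4]
STORE_FAST s → s=-4. Stack: []
LOAD_FAST_LOAD_FAST s,s → push -4,-4. Stack: [-4, -4]
BINARY_OP & → -4 & -4 = -4. Stack: [-4]
LOAD_FAST s → push -4. Stack: [-4, -4]
BINARY_OP + → -4 + -4 = -8. Stack: [-8]
STORE_FAST k → k=-8. Stack: []
LOAD_FAST_LOAD_FAST s,s → push -4,-4. Stack: [-4, -4]
BINARY_OP - → -4 - -4 = 0. Stack: [0]
LOAD_FAST_LOAD_FAST a,k → push 4,-8. Stack: [0, 4, -8]
BINARY_OP & → 4 & -8 = 0. Stack: [0, 0]
BINARY_OP + → 0 + 0 = 0. Stack: [0]
STORE_FAST r → r=0. Stack: []
LOAD_FAST r → push 0. Stack: [0]
RETURN_VALUE → return 0.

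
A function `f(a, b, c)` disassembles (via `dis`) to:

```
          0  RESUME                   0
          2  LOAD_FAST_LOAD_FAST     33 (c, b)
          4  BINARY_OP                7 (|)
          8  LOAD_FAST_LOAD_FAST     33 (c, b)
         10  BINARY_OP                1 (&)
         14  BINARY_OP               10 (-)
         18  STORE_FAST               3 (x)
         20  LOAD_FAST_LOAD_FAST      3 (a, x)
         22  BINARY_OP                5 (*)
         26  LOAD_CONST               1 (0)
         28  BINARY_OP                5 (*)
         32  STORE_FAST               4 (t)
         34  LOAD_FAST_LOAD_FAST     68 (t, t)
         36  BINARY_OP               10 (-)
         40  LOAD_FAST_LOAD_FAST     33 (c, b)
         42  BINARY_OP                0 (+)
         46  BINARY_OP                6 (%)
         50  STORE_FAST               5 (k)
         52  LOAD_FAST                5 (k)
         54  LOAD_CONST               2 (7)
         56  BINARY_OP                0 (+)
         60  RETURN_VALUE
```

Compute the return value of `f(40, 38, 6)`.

LOAD_FAST_LOAD_FAST c,b → push 6,38. Stack: [6, 38]
BINARY_OP | → 6 | 38 = 38. Stack: [38]
LOAD_FAST_LOAD_FAST c,b → push 6,38. Stack: [38, 6, 38]
BINARY_OP & → 6 & 38 = 6. Stack: [38, 6]
BINARY_OP - → 38 - 6 = 32. Stack: [32]
STORE_FAST x → x=32. Stack: []
LOAD_FAST_LOAD_FAST a,x → push 40,32. Stack: [40, 32]
BINARY_OP * → 40 * 32 = 1280. Stack: [1280]
LOAD_CONST → push 0. Stack: [1280, 0]
BINARY_OP * → 1280 * 0 = 0. Stack: [0]
STORE_FAST t → t=0. Stack: []
LOAD_FAST_LOAD_FAST t,t → push 0,0. Stack: [0, 0]
BINARY_OP - → 0 - 0 = 0. Stack: [0]
LOAD_FAST_LOAD_FAST c,b → push 6,38. Stack: [0, 6, 38]
BINARY_OP + → 6 + 38 = 44. Stack: [0, 44]
BINARY_OP % → 0 % 44 = 0. Stack: [0]
STORE_FAST k → k=0. Stack: []
LOAD_FAST k → push 0. Stack: [0]
LOAD_CONST → push 7. Stack: [0, 7]
BINARY_OP + → 0 + 7 = 7. Stack: [7]
RETURN_VALUE → return 7.

7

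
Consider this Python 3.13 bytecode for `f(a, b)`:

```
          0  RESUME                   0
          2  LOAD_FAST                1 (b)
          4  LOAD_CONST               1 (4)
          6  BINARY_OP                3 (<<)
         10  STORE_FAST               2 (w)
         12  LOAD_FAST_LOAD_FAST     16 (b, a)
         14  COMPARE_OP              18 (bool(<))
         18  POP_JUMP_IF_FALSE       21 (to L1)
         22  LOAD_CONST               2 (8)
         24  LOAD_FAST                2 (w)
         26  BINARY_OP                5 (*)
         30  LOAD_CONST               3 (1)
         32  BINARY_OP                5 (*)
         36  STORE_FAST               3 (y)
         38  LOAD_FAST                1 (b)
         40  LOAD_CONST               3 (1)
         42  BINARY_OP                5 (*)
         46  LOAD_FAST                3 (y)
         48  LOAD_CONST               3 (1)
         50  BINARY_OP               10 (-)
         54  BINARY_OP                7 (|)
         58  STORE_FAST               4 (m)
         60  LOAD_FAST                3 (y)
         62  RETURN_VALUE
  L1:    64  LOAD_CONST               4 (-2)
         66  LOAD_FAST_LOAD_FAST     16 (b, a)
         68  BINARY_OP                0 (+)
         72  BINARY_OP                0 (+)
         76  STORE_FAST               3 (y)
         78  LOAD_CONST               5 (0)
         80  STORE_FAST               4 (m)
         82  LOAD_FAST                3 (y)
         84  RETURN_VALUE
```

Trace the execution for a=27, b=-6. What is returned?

LOAD_FAST b → push -6. Stack: [-6]
LOAD_CONST → push 4. Stack: [-6, 4]
BINARY_OP << → -6 << 4 = -96. Stack: [-96]
STORE_FAST w → w=-96. Stack: []
LOAD_FAST_LOAD_FAST b,a → push -6,27. Stack: [-6, 27]
COMPARE_OP bool(<) → -6 vs 27 = True. Stack: [True]
POP_JUMP_IF_FALSE → pop True; no jump. Stack: []
LOAD_CONST → push 8. Stack: [8]
LOAD_FAST w → push -96. Stack: [8, -96]
BINARY_OP * → 8 * -96 = -768. Stack: [-768]
LOAD_CONST → push 1. Stack: [-768, 1]
BINARY_OP * → -768 * 1 = -768. Stack: [-768]
STORE_FAST y → y=-768. Stack: []
LOAD_FAST b → push -6. Stack: [-6]
LOAD_CONST → push 1. Stack: [-6, 1]
BINARY_OP * → -6 * 1 = -6. Stack: [-6]
LOAD_FAST y → push -768. Stack: [-6, -768]
LOAD_CONST → push 1. Stack: [-6, -768, 1]
BINARY_OP - → -768 - 1 = -769. Stack: [-6, -769]
BINARY_OP | → -6 | -769 = -1. Stack: [-1]
STORE_FAST m → m=-1. Stack: []
LOAD_FAST y → push -768. Stack: [-768]
RETURN_VALUE → return -768.

-768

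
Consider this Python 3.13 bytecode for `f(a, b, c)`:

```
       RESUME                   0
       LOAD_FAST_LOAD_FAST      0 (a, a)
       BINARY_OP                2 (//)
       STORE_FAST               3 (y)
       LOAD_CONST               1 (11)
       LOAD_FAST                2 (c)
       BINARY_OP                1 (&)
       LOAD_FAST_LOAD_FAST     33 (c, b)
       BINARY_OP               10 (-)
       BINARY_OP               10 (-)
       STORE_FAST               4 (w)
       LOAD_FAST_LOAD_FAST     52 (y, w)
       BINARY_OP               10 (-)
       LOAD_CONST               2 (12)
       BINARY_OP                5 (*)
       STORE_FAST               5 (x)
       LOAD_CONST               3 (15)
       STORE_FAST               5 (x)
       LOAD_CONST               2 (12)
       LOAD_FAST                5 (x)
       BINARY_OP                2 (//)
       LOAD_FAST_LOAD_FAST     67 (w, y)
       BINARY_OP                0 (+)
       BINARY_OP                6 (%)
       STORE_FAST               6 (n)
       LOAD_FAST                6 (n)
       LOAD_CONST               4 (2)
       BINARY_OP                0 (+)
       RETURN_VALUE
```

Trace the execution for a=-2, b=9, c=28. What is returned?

2

LOAD_FAST_LOAD_FAST a,a → push -2,-2. Stack: [-2, -2]
BINARY_OP // → -2 // -2 = 1. Stack: [1]
STORE_FAST y → y=1. Stack: []
LOAD_CONST → push 11. Stack: [11]
LOAD_FAST c → push 28. Stack: [11, 28]
BINARY_OP & → 11 & 28 = 8. Stack: [8]
LOAD_FAST_LOAD_FAST c,b → push 28,9. Stack: [8, 28, 9]
BINARY_OP - → 28 - 9 = 19. Stack: [8, 19]
BINARY_OP - → 8 - 19 = -11. Stack: [-11]
STORE_FAST w → w=-11. Stack: []
LOAD_FAST_LOAD_FAST y,w → push 1,-11. Stack: [1, -11]
BINARY_OP - → 1 - -11 = 12. Stack: [12]
LOAD_CONST → push 12. Stack: [12, 12]
BINARY_OP * → 12 * 12 = 144. Stack: [144]
STORE_FAST x → x=144. Stack: []
LOAD_CONST → push 15. Stack: [15]
STORE_FAST x → x=15. Stack: []
LOAD_CONST → push 12. Stack: [12]
LOAD_FAST x → push 15. Stack: [12, 15]
BINARY_OP // → 12 // 15 = 0. Stack: [0]
LOAD_FAST_LOAD_FAST w,y → push -11,1. Stack: [0, -11, 1]
BINARY_OP + → -11 + 1 = -10. Stack: [0, -10]
BINARY_OP % → 0 % -10 = 0. Stack: [0]
STORE_FAST n → n=0. Stack: []
LOAD_FAST n → push 0. Stack: [0]
LOAD_CONST → push 2. Stack: [0, 2]
BINARY_OP + → 0 + 2 = 2. Stack: [2]
RETURN_VALUE → return 2.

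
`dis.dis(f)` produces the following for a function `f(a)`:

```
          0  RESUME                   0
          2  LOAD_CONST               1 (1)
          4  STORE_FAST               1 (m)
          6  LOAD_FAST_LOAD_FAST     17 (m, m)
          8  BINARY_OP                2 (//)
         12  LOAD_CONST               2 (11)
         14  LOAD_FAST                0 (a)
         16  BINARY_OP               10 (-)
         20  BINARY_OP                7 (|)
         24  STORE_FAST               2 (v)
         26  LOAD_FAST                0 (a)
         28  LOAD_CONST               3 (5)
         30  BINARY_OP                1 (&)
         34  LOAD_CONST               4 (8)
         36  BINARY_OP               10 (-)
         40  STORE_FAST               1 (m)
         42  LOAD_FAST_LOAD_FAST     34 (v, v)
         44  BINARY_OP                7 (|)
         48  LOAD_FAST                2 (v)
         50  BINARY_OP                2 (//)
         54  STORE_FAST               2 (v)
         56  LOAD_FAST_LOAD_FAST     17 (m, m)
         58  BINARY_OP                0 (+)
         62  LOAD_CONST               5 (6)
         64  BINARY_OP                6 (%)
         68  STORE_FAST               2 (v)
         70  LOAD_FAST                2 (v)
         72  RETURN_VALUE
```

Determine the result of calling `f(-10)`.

4

LOAD_CONST → push 1. Stack: [1]
STORE_FAST m → m=1. Stack: []
LOAD_FAST_LOAD_FAST m,m → push 1,1. Stack: [1, 1]
BINARY_OP // → 1 // 1 = 1. Stack: [1]
LOAD_CONST → push 11. Stack: [1, 11]
LOAD_FAST a → push -10. Stack: [1, 11, -10]
BINARY_OP - → 11 - -10 = 21. Stack: [1, 21]
BINARY_OP | → 1 | 21 = 21. Stack: [21]
STORE_FAST v → v=21. Stack: []
LOAD_FAST a → push -10. Stack: [-10]
LOAD_CONST → push 5. Stack: [-10, 5]
BINARY_OP & → -10 & 5 = 4. Stack: [4]
LOAD_CONST → push 8. Stack: [4, 8]
BINARY_OP - → 4 - 8 = -4. Stack: [-4]
STORE_FAST m → m=-4. Stack: []
LOAD_FAST_LOAD_FAST v,v → push 21,21. Stack: [21, 21]
BINARY_OP | → 21 | 21 = 21. Stack: [21]
LOAD_FAST v → push 21. Stack: [21, 21]
BINARY_OP // → 21 // 21 = 1. Stack: [1]
STORE_FAST v → v=1. Stack: []
LOAD_FAST_LOAD_FAST m,m → push -4,-4. Stack: [-4, -4]
BINARY_OP + → -4 + -4 = -8. Stack: [-8]
LOAD_CONST → push 6. Stack: [-8, 6]
BINARY_OP % → -8 % 6 = 4. Stack: [4]
STORE_FAST v → v=4. Stack: []
LOAD_FAST v → push 4. Stack: [4]
RETURN_VALUE → return 4.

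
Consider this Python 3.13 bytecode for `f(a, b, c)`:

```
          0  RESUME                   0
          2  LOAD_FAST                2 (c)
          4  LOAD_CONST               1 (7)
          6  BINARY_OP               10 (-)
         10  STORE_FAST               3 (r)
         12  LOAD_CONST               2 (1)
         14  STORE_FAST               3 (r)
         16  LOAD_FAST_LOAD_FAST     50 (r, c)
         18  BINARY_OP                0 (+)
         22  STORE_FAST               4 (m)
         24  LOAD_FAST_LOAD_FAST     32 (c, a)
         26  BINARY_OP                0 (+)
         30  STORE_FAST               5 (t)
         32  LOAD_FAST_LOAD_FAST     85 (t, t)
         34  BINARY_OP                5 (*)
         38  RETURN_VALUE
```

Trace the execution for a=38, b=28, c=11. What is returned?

2401

LOAD_FAST c → push 11. Stack: [11]
LOAD_CONST → push 7. Stack: [11, 7]
BINARY_OP - → 11 - 7 = 4. Stack: [4]
STORE_FAST r → r=4. Stack: []
LOAD_CONST → push 1. Stack: [1]
STORE_FAST r → r=1. Stack: []
LOAD_FAST_LOAD_FAST r,c → push 1,11. Stack: [1, 11]
BINARY_OP + → 1 + 11 = 12. Stack: [12]
STORE_FAST m → m=12. Stack: []
LOAD_FAST_LOAD_FAST c,a → push 11,38. Stack: [11, 38]
BINARY_OP + → 11 + 38 = 49. Stack: [49]
STORE_FAST t → t=49. Stack: []
LOAD_FAST_LOAD_FAST t,t → push 49,49. Stack: [49, 49]
BINARY_OP * → 49 * 49 = 2401. Stack: [2401]
RETURN_VALUE → return 2401.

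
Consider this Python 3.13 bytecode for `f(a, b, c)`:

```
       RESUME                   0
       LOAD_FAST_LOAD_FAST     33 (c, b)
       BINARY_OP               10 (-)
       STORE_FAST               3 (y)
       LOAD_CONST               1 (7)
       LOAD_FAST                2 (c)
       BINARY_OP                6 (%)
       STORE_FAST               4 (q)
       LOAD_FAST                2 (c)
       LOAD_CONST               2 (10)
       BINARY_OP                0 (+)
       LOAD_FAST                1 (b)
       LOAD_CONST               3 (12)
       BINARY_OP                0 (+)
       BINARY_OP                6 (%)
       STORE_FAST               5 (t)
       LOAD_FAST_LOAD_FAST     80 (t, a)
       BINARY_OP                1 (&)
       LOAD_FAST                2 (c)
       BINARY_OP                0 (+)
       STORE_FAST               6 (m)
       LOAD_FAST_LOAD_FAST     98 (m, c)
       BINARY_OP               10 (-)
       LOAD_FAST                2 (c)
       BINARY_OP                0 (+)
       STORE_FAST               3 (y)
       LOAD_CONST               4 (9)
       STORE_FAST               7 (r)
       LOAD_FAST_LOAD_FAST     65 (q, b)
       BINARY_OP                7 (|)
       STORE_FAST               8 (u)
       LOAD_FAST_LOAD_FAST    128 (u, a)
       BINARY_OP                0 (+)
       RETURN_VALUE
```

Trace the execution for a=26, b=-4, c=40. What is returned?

LOAD_FAST_LOAD_FAST c,b → push 40,-4. Stack: [40, -4]
BINARY_OP - → 40 - -4 = 44. Stack: [44]
STORE_FAST y → y=44. Stack: []
LOAD_CONST → push 7. Stack: [7]
LOAD_FAST c → push 40. Stack: [7, 40]
BINARY_OP % → 7 % 40 = 7. Stack: [7]
STORE_FAST q → q=7. Stack: []
LOAD_FAST c → push 40. Stack: [40]
LOAD_CONST → push 10. Stack: [40, 10]
BINARY_OP + → 40 + 10 = 50. Stack: [50]
LOAD_FAST b → push -4. Stack: [50, -4]
LOAD_CONST → push 12. Stack: [50, -4, 12]
BINARY_OP + → -4 + 12 = 8. Stack: [50, 8]
BINARY_OP % → 50 % 8 = 2. Stack: [2]
STORE_FAST t → t=2. Stack: []
LOAD_FAST_LOAD_FAST t,a → push 2,26. Stack: [2, 26]
BINARY_OP & → 2 & 26 = 2. Stack: [2]
LOAD_FAST c → push 40. Stack: [2, 40]
BINARY_OP + → 2 + 40 = 42. Stack: [42]
STORE_FAST m → m=42. Stack: []
LOAD_FAST_LOAD_FAST m,c → push 42,40. Stack: [42, 40]
BINARY_OP - → 42 - 40 = 2. Stack: [2]
LOAD_FAST c → push 40. Stack: [2, 40]
BINARY_OP + → 2 + 40 = 42. Stack: [42]
STORE_FAST y → y=42. Stack: []
LOAD_CONST → push 9. Stack: [9]
STORE_FAST r → r=9. Stack: []
LOAD_FAST_LOAD_FAST q,b → push 7,-4. Stack: [7, -4]
BINARY_OP | → 7 | -4 = -1. Stack: [-1]
STORE_FAST u → u=-1. Stack: []
LOAD_FAST_LOAD_FAST u,a → push -1,26. Stack: [-1, 26]
BINARY_OP + → -1 + 26 = 25. Stack: [25]
RETURN_VALUE → return 25.

25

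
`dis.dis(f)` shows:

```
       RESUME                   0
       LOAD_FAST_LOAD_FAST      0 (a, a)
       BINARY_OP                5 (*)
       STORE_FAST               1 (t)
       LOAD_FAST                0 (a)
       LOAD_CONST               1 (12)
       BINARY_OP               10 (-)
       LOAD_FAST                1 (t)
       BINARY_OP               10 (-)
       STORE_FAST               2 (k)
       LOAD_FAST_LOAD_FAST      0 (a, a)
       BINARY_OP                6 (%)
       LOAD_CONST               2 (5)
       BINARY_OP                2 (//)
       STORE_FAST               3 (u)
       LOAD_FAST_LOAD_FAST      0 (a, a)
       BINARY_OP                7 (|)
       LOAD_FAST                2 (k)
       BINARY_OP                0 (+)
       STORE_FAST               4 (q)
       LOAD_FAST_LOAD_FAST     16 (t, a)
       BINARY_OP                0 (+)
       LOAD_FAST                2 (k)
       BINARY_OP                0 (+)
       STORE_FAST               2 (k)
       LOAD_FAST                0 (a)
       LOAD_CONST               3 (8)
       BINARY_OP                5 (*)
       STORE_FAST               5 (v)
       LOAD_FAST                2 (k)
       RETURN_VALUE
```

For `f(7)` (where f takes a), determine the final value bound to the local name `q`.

-47

LOAD_FAST_LOAD_FAST a,a → push 7,7. Stack: [7, 7]
BINARY_OP * → 7 * 7 = 49. Stack: [49]
STORE_FAST t → t=49. Stack: []
LOAD_FAST a → push 7. Stack: [7]
LOAD_CONST → push 12. Stack: [7, 12]
BINARY_OP - → 7 - 12 = -5. Stack: [-5]
LOAD_FAST t → push 49. Stack: [-5, 49]
BINARY_OP - → -5 - 49 = -54. Stack: [-54]
STORE_FAST k → k=-54. Stack: []
LOAD_FAST_LOAD_FAST a,a → push 7,7. Stack: [7, 7]
BINARY_OP % → 7 % 7 = 0. Stack: [0]
LOAD_CONST → push 5. Stack: [0, 5]
BINARY_OP // → 0 // 5 = 0. Stack: [0]
STORE_FAST u → u=0. Stack: []
LOAD_FAST_LOAD_FAST a,a → push 7,7. Stack: [7, 7]
BINARY_OP | → 7 | 7 = 7. Stack: [7]
LOAD_FAST k → push -54. Stack: [7, -54]
BINARY_OP + → 7 + -54 = -47. Stack: [-47]
STORE_FAST q → q=-47. Stack: []
LOAD_FAST_LOAD_FAST t,a → push 49,7. Stack: [49, 7]
BINARY_OP + → 49 + 7 = 56. Stack: [56]
LOAD_FAST k → push -54. Stack: [56, -54]
BINARY_OP + → 56 + -54 = 2. Stack: [2]
STORE_FAST k → k=2. Stack: []
LOAD_FAST a → push 7. Stack: [7]
LOAD_CONST → push 8. Stack: [7, 8]
BINARY_OP * → 7 * 8 = 56. Stack: [56]
STORE_FAST v → v=56. Stack: []
LOAD_FAST k → push 2. Stack: [2]
RETURN_VALUE → return 2.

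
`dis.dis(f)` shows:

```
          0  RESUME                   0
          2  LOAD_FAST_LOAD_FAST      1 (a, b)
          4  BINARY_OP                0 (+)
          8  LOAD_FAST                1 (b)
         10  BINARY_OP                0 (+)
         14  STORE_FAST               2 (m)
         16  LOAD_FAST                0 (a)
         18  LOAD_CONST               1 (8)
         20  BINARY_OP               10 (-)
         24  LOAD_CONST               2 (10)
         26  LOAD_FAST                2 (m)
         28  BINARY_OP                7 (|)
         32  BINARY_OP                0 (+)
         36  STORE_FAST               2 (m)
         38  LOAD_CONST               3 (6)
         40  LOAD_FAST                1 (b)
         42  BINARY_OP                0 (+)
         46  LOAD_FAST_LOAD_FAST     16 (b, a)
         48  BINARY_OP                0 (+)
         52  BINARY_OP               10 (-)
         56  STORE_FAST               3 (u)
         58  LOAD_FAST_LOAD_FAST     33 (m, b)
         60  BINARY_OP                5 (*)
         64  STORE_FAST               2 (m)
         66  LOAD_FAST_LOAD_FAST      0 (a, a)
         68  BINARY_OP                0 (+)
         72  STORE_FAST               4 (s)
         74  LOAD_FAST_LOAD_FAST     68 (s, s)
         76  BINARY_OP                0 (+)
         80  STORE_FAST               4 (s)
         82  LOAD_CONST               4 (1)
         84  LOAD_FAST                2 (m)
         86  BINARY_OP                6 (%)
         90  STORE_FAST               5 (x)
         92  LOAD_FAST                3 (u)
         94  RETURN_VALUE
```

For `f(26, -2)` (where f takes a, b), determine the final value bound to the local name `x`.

LOAD_FAST_LOAD_FAST a,b → push 26,-2. Stack: [26, -2]
BINARY_OP + → 26 + -2 = 24. Stack: [24]
LOAD_FAST b → push -2. Stack: [24, -2]
BINARY_OP + → 24 + -2 = 22. Stack: [22]
STORE_FAST m → m=22. Stack: []
LOAD_FAST a → push 26. Stack: [26]
LOAD_CONST → push 8. Stack: [26, 8]
BINARY_OP - → 26 - 8 = 18. Stack: [18]
LOAD_CONST → push 10. Stack: [18, 10]
LOAD_FAST m → push 22. Stack: [18, 10, 22]
BINARY_OP | → 10 | 22 = 30. Stack: [18, 30]
BINARY_OP + → 18 + 30 = 48. Stack: [48]
STORE_FAST m → m=48. Stack: []
LOAD_CONST → push 6. Stack: [6]
LOAD_FAST b → push -2. Stack: [6, -2]
BINARY_OP + → 6 + -2 = 4. Stack: [4]
LOAD_FAST_LOAD_FAST b,a → push -2,26. Stack: [4, -2, 26]
BINARY_OP + → -2 + 26 = 24. Stack: [4, 24]
BINARY_OP - → 4 - 24 = -20. Stack: [-20]
STORE_FAST u → u=-20. Stack: []
LOAD_FAST_LOAD_FAST m,b → push 48,-2. Stack: [48, -2]
BINARY_OP * → 48 * -2 = -96. Stack: [-96]
STORE_FAST m → m=-96. Stack: []
LOAD_FAST_LOAD_FAST a,a → push 26,26. Stack: [26, 26]
BINARY_OP + → 26 + 26 = 52. Stack: [52]
STORE_FAST s → s=52. Stack: []
LOAD_FAST_LOAD_FAST s,s → push 52,52. Stack: [52, 52]
BINARY_OP + → 52 + 52 = 104. Stack: [104]
STORE_FAST s → s=104. Stack: []
LOAD_CONST → push 1. Stack: [1]
LOAD_FAST m → push -96. Stack: [1, -96]
BINARY_OP % → 1 % -96 = -95. Stack: [-95]
STORE_FAST x → x=-95. Stack: []
LOAD_FAST u → push -20. Stack: [-20]
RETURN_VALUE → return -20.

-95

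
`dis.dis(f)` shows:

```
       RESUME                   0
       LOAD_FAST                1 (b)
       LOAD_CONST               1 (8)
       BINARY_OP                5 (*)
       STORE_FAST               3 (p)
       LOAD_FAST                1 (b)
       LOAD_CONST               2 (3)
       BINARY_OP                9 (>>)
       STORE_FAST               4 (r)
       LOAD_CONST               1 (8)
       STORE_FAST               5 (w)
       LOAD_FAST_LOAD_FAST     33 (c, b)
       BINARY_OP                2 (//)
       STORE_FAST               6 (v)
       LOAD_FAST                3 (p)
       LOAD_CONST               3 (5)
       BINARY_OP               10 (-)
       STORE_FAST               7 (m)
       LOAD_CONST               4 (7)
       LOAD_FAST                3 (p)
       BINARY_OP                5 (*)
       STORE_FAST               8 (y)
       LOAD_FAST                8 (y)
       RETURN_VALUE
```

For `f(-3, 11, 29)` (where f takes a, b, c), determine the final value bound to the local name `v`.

2

LOAD_FAST b → push 11. Stack: [11]
LOAD_CONST → push 8. Stack: [11, 8]
BINARY_OP * → 11 * 8 = 88. Stack: [88]
STORE_FAST p → p=88. Stack: []
LOAD_FAST b → push 11. Stack: [11]
LOAD_CONST → push 3. Stack: [11, 3]
BINARY_OP >> → 11 >> 3 = 1. Stack: [1]
STORE_FAST r → r=1. Stack: []
LOAD_CONST → push 8. Stack: [8]
STORE_FAST w → w=8. Stack: []
LOAD_FAST_LOAD_FAST c,b → push 29,11. Stack: [29, 11]
BINARY_OP // → 29 // 11 = 2. Stack: [2]
STORE_FAST v → v=2. Stack: []
LOAD_FAST p → push 88. Stack: [88]
LOAD_CONST → push 5. Stack: [88, 5]
BINARY_OP - → 88 - 5 = 83. Stack: [83]
STORE_FAST m → m=83. Stack: []
LOAD_CONST → push 7. Stack: [7]
LOAD_FAST p → push 88. Stack: [7, 88]
BINARY_OP * → 7 * 88 = 616. Stack: [616]
STORE_FAST y → y=616. Stack: []
LOAD_FAST y → push 616. Stack: [616]
RETURN_VALUE → return 616.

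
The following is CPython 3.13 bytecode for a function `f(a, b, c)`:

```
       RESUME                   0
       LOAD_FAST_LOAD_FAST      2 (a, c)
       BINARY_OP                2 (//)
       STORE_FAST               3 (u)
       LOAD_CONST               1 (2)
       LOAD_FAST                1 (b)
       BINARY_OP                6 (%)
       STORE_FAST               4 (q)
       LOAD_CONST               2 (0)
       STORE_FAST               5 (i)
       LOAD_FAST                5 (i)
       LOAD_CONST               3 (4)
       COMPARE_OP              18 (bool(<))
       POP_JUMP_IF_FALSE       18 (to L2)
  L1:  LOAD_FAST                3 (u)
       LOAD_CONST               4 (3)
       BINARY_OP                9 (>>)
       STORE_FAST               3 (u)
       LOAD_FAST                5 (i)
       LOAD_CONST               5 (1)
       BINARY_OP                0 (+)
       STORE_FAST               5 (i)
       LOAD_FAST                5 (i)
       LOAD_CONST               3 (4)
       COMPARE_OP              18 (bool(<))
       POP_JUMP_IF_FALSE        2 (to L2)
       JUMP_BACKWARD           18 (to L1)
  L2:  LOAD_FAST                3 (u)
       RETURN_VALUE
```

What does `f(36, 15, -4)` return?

-1

LOAD_FAST_LOAD_FAST a,c → push 36,-4. Stack: [36, -4]
BINARY_OP // → 36 // -4 = -9. Stack: [-9]
STORE_FAST u → u=-9. Stack: []
LOAD_CONST → push 2. Stack: [2]
LOAD_FAST b → push 15. Stack: [2, 15]
BINARY_OP % → 2 % 15 = 2. Stack: [2]
STORE_FAST q → q=2. Stack: []
LOAD_CONST → push 0. Stack: [0]
STORE_FAST i → i=0. Stack: []
LOAD_FAST i → push 0. Stack: [0]
LOAD_CONST → push 4. Stack: [0, 4]
COMPARE_OP bool(<) → 0 vs 4 = True. Stack: [True]
POP_JUMP_IF_FALSE → pop True; no jump. Stack: []
LOAD_FAST u → push -9. Stack: [-9]
LOAD_CONST → push 3. Stack: [-9, 3]
BINARY_OP >> → -9 >> 3 = -2. Stack: [-2]
STORE_FAST u → u=-2. Stack: []
LOAD_FAST i → push 0. Stack: [0]
LOAD_CONST → push 1. Stack: [0, 1]
BINARY_OP + → 0 + 1 = 1. Stack: [1]
STORE_FAST i → i=1. Stack: []
LOAD_FAST i → push 1. Stack: [1]
LOAD_CONST → push 4. Stack: [1, 4]
COMPARE_OP bool(<) → 1 vs 4 = True. Stack: [True]
POP_JUMP_IF_FALSE → pop True; no jump. Stack: []
LOAD_FAST u → push -2. Stack: [-2]
LOAD_CONST → push 3. Stack: [-2, 3]
BINARY_OP >> → -2 >> 3 = -1. Stack: [-1]
STORE_FAST u → u=-1. Stack: []
LOAD_FAST i → push 1. Stack: [1]
LOAD_CONST → push 1. Stack: [1, 1]
BINARY_OP + → 1 + 1 = 2. Stack: [2]
STORE_FAST i → i=2. Stack: []
LOAD_FAST i → push 2. Stack: [2]
LOAD_CONST → push 4. Stack: [2, 4]
COMPARE_OP bool(<) → 2 vs 4 = True. Stack: [True]
POP_JUMP_IF_FALSE → pop True; no jump. Stack: []
LOAD_FAST u → push -1. Stack: [-1]
LOAD_CONST → push 3. Stack: [-1, 3]
BINARY_OP >> → -1 >> 3 = -1. Stack: [-1]
STORE_FAST u → u=-1. Stack: []
LOAD_FAST i → push 2. Stack: [2]
LOAD_CONST → push 1. Stack: [2, 1]
BINARY_OP + → 2 + 1 = 3. Stack: [3]
STORE_FAST i → i=3. Stack: []
LOAD_FAST i → push 3. Stack: [3]
LOAD_CONST → push 4. Stack: [3, 4]
COMPARE_OP bool(<) → 3 vs 4 = True. Stack: [True]
POP_JUMP_IF_FALSE → pop True; no jump. Stack: []
LOAD_FAST u → push -1. Stack: [-1]
LOAD_CONST → push 3. Stack: [-1, 3]
BINARY_OP >> → -1 >> 3 = -1. Stack: [-1]
STORE_FAST u → u=-1. Stack: []
LOAD_FAST i → push 3. Stack: [3]
LOAD_CONST → push 1. Stack: [3, 1]
BINARY_OP + → 3 + 1 = 4. Stack: [4]
STORE_FAST i → i=4. Stack: []
LOAD_FAST i → push 4. Stack: [4]
LOAD_CONST → push 4. Stack: [4, 4]
COMPARE_OP bool(<) → 4 vs 4 = False. Stack: [False]
POP_JUMP_IF_FALSE → pop False; jump. Stack: []
LOAD_FAST u → push -1. Stack: [-1]
RETURN_VALUE → return -1.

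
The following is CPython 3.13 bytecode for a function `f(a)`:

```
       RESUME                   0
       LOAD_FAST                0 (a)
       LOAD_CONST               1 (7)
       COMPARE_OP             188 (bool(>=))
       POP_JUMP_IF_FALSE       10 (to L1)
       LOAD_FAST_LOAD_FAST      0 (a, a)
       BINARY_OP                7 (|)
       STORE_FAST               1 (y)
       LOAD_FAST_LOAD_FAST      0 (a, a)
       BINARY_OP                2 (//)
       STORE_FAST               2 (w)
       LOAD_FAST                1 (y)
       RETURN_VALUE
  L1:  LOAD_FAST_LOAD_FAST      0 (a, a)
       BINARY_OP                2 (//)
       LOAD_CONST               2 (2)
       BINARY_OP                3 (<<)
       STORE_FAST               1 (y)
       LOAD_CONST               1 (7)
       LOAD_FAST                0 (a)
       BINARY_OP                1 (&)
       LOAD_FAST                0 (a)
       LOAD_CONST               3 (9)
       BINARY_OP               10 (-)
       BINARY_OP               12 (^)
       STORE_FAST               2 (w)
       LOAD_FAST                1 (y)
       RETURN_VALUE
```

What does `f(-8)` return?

LOAD_FAST a → push -8. Stack: [-8]
LOAD_CONST → push 7. Stack: [-8, 7]
COMPARE_OP bool(>=) → -8 vs 7 = False. Stack: [False]
POP_JUMP_IF_FALSE → pop False; jump. Stack: []
LOAD_FAST_LOAD_FAST a,a → push -8,-8. Stack: [-8, -8]
BINARY_OP // → -8 // -8 = 1. Stack: [1]
LOAD_CONST → push 2. Stack: [1, 2]
BINARY_OP << → 1 << 2 = 4. Stack: [4]
STORE_FAST y → y=4. Stack: []
LOAD_CONST → push 7. Stack: [7]
LOAD_FAST a → push -8. Stack: [7, -8]
BINARY_OP & → 7 & -8 = 0. Stack: [0]
LOAD_FAST a → push -8. Stack: [0, -8]
LOAD_CONST → push 9. Stack: [0, -8, 9]
BINARY_OP - → -8 - 9 = -17. Stack: [0, -17]
BINARY_OP ^ → 0 ^ -17 = -17. Stack: [-17]
STORE_FAST w → w=-17. Stack: []
LOAD_FAST y → push 4. Stack: [4]
RETURN_VALUE → return 4.

4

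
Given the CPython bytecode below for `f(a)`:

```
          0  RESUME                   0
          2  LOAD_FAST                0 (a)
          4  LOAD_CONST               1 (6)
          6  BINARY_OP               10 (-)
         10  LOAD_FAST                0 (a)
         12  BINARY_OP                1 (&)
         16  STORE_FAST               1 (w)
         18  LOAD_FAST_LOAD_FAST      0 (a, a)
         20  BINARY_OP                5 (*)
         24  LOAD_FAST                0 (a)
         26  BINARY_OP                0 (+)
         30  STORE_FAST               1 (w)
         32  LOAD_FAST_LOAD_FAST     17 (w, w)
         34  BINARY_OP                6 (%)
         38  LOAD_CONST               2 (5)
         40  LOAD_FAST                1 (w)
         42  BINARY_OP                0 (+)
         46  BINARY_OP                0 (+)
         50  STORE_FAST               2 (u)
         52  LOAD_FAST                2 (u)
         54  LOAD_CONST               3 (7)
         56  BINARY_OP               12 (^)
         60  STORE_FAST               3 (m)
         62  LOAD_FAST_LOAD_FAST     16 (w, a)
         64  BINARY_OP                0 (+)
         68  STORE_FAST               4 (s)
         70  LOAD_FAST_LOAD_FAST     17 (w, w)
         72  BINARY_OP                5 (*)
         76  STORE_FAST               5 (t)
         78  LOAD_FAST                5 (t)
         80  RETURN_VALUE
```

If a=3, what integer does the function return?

144

LOAD_FAST a → push 3. Stack: [3]
LOAD_CONST → push 6. Stack: [3, 6]
BINARY_OP - → 3 - 6 = -3. Stack: [-3]
LOAD_FAST a → push 3. Stack: [-3, 3]
BINARY_OP & → -3 & 3 = 1. Stack: [1]
STORE_FAST w → w=1. Stack: []
LOAD_FAST_LOAD_FAST a,a → push 3,3. Stack: [3, 3]
BINARY_OP * → 3 * 3 = 9. Stack: [9]
LOAD_FAST a → push 3. Stack: [9, 3]
BINARY_OP + → 9 + 3 = 12. Stack: [12]
STORE_FAST w → w=12. Stack: []
LOAD_FAST_LOAD_FAST w,w → push 12,12. Stack: [12, 12]
BINARY_OP % → 12 % 12 = 0. Stack: [0]
LOAD_CONST → push 5. Stack: [0, 5]
LOAD_FAST w → push 12. Stack: [0, 5, 12]
BINARY_OP + → 5 + 12 = 17. Stack: [0, 17]
BINARY_OP + → 0 + 17 = 17. Stack: [17]
STORE_FAST u → u=17. Stack: []
LOAD_FAST u → push 17. Stack: [17]
LOAD_CONST → push 7. Stack: [17, 7]
BINARY_OP ^ → 17 ^ 7 = 22. Stack: [22]
STORE_FAST m → m=22. Stack: []
LOAD_FAST_LOAD_FAST w,a → push 12,3. Stack: [12, 3]
BINARY_OP + → 12 + 3 = 15. Stack: [15]
STORE_FAST s → s=15. Stack: []
LOAD_FAST_LOAD_FAST w,w → push 12,12. Stack: [12, 12]
BINARY_OP * → 12 * 12 = 144. Stack: [144]
STORE_FAST t → t=144. Stack: []
LOAD_FAST t → push 144. Stack: [144]
RETURN_VALUE → return 144.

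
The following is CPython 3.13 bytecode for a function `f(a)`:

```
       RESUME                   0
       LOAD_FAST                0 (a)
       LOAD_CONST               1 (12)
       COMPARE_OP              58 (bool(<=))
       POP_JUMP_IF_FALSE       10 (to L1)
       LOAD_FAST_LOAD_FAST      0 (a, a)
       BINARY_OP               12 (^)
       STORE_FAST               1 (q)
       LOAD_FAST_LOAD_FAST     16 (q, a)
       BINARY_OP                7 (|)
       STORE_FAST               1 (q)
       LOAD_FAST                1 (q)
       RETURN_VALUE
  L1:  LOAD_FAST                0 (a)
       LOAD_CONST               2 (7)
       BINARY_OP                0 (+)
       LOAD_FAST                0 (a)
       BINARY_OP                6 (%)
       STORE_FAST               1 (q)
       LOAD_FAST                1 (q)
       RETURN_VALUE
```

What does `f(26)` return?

7

LOAD_FAST a → push 26. Stack: [26]
LOAD_CONST → push 12. Stack: [26, 12]
COMPARE_OP bool(<=) → 26 vs 12 = False. Stack: [False]
POP_JUMP_IF_FALSE → pop False; jump. Stack: []
LOAD_FAST a → push 26. Stack: [26]
LOAD_CONST → push 7. Stack: [26, 7]
BINARY_OP + → 26 + 7 = 33. Stack: [33]
LOAD_FAST a → push 26. Stack: [33, 26]
BINARY_OP % → 33 % 26 = 7. Stack: [7]
STORE_FAST q → q=7. Stack: []
LOAD_FAST q → push 7. Stack: [7]
RETURN_VALUE → return 7.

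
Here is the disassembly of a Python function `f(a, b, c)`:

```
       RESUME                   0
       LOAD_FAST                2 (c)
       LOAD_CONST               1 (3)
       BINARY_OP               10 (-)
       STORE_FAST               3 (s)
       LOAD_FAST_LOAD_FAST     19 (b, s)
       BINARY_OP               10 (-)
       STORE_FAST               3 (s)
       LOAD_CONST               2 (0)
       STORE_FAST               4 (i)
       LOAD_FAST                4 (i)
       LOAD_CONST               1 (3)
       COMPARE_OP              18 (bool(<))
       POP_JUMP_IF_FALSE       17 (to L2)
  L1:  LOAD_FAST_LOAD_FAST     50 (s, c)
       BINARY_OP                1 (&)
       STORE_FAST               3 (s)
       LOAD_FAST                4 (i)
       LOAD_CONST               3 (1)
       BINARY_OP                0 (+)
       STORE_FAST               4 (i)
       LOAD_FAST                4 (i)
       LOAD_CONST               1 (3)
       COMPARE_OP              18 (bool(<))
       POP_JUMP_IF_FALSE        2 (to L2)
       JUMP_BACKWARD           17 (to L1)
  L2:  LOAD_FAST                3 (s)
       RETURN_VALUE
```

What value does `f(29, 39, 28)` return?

LOAD_FAST c → push 28. Stack: [28]
LOAD_CONST → push 3. Stack: [28, 3]
BINARY_OP - → 28 - 3 = 25. Stack: [25]
STORE_FAST s → s=25. Stack: []
LOAD_FAST_LOAD_FAST b,s → push 39,25. Stack: [39, 25]
BINARY_OP - → 39 - 25 = 14. Stack: [14]
STORE_FAST s → s=14. Stack: []
LOAD_CONST → push 0. Stack: [0]
STORE_FAST i → i=0. Stack: []
LOAD_FAST i → push 0. Stack: [0]
LOAD_CONST → push 3. Stack: [0, 3]
COMPARE_OP bool(<) → 0 vs 3 = True. Stack: [True]
POP_JUMP_IF_FALSE → pop True; no jump. Stack: []
LOAD_FAST_LOAD_FAST s,c → push 14,28. Stack: [14, 28]
BINARY_OP & → 14 & 28 = 12. Stack: [12]
STORE_FAST s → s=12. Stack: []
LOAD_FAST i → push 0. Stack: [0]
LOAD_CONST → push 1. Stack: [0, 1]
BINARY_OP + → 0 + 1 = 1. Stack: [1]
STORE_FAST i → i=1. Stack: []
LOAD_FAST i → push 1. Stack: [1]
LOAD_CONST → push 3. Stack: [1, 3]
COMPARE_OP bool(<) → 1 vs 3 = True. Stack: [True]
POP_JUMP_IF_FALSE → pop True; no jump. Stack: []
LOAD_FAST_LOAD_FAST s,c → push 12,28. Stack: [12, 28]
BINARY_OP & → 12 & 28 = 12. Stack: [12]
STORE_FAST s → s=12. Stack: []
LOAD_FAST i → push 1. Stack: [1]
LOAD_CONST → push 1. Stack: [1, 1]
BINARY_OP + → 1 + 1 = 2. Stack: [2]
STORE_FAST i → i=2. Stack: []
LOAD_FAST i → push 2. Stack: [2]
LOAD_CONST → push 3. Stack: [2, 3]
COMPARE_OP bool(<) → 2 vs 3 = True. Stack: [True]
POP_JUMP_IF_FALSE → pop True; no jump. Stack: []
LOAD_FAST_LOAD_FAST s,c → push 12,28. Stack: [12, 28]
BINARY_OP & → 12 & 28 = 12. Stack: [12]
STORE_FAST s → s=12. Stack: []
LOAD_FAST i → push 2. Stack: [2]
LOAD_CONST → push 1. Stack: [2, 1]
BINARY_OP + → 2 + 1 = 3. Stack: [3]
STORE_FAST i → i=3. Stack: []
LOAD_FAST i → push 3. Stack: [3]
LOAD_CONST → push 3. Stack: [3, 3]
COMPARE_OP bool(<) → 3 vs 3 = False. Stack: [False]
POP_JUMP_IF_FALSE → pop False; jump. Stack: []
LOAD_FAST s → push 12. Stack: [12]
RETURN_VALUE → return 12.

12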